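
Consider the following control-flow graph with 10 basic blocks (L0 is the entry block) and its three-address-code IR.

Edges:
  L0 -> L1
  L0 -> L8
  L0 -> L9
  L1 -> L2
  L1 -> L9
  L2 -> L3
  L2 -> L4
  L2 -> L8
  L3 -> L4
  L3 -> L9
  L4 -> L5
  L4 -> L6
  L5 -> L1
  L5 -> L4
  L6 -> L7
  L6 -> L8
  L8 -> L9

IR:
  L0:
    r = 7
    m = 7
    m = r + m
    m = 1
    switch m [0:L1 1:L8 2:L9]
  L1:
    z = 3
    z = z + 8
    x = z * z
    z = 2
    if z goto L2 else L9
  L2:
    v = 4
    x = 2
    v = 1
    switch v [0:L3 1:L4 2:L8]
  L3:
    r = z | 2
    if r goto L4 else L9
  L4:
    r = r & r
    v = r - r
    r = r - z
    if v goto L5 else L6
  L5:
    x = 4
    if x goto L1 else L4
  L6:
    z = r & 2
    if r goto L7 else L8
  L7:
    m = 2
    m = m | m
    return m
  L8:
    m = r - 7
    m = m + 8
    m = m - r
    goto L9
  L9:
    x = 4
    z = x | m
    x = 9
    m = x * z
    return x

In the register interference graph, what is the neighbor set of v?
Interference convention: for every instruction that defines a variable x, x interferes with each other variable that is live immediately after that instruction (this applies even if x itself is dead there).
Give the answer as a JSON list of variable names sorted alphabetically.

Per-block:
  L0 def {m,r} use ∅
  L1 def {x,z} use ∅
  L2 def {v,x} use ∅
  L3 def {r} use {z}
  L4 def {r,v} use {r,z}
  L5 def {x} use ∅
  L6 def {z} use {r}
  L7 def {m} use ∅
  L8 def {m} use {r}
  L9 def {m,x,z} use {m}

Backward fixpoint:
  live L0: ∅→{m,r}
  live L1: {m,r}→{m,r,z}
  live L2: {m,r,z}→{m,r,z}
  live L3: {m,z}→{m,r,z}
  live L4: {m,r,z}→{m,r,z}
  live L5: {m,r,z}→{m,r,z}
  live L6: {r}→{r}
  live L7: ∅→∅
  live L8: {r}→{m}
  live L9: {m}→∅

Conflict graph:
  m: {r,v,x,z}
  r: {m,v,x,z}
  v: {m,r,z}
  x: {m,r,z}
  z: {m,r,v,x}

N(v) = ["m", "r", "z"]

Answer: ["m", "r", "z"]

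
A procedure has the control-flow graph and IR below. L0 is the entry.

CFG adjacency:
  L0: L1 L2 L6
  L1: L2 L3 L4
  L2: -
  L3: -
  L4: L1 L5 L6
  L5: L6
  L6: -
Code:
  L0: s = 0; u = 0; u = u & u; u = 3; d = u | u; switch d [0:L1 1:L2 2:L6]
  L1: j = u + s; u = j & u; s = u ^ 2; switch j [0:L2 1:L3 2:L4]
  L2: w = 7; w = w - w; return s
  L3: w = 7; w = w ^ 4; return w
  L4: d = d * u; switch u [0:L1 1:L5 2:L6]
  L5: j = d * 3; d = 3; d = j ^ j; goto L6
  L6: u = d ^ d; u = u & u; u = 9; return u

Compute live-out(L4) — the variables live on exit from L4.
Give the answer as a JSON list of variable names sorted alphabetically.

def/use:
  L0: def={d,s,u} ue=∅
  L1: def={j,s,u} ue={s,u}
  L2: def={w} ue={s}
  L3: def={w} ue=∅
  L4: def={d} ue={d,u}
  L5: def={d,j} ue={d}
  L6: def={u} ue={d}

Backward fixpoint:
  L0: in=∅ out={d,s,u}
  L1: in={d,s,u} out={d,s,u}
  L2: in={s} out=∅
  L3: in=∅ out=∅
  L4: in={d,s,u} out={d,s,u}
  L5: in={d} out={d}
  L6: in={d} out=∅

live-out(L4) = ["d", "s", "u"]

Answer: ["d", "s", "u"]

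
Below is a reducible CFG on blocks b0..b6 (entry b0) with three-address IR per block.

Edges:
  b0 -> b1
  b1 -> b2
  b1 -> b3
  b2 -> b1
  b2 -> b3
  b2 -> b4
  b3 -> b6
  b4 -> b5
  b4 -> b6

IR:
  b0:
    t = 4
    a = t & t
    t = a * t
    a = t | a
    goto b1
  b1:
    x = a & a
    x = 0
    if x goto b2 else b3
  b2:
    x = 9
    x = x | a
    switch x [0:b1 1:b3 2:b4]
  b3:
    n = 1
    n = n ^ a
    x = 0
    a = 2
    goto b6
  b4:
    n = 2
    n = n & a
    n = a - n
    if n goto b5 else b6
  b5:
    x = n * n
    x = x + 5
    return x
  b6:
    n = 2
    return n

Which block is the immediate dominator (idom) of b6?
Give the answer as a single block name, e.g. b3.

Answer: b1

Analysis:
idom tree: b1←b0 b2←b1 b3←b1 b4←b2 b5←b4 b6←b1
Dom at joins:
  b1: preds {b0,b2}: {b0} ∩ {b0,b1,b2} = {b0}; idom=b0
  b3: preds {b1,b2}: {b0,b1} ∩ {b0,b1,b2} = {b0,b1}; idom=b1
  b6: preds {b3,b4}: {b0,b1,b3} ∩ {b0,b1,b2,b4} = {b0,b1}; idom=b1

idom(b6) = b1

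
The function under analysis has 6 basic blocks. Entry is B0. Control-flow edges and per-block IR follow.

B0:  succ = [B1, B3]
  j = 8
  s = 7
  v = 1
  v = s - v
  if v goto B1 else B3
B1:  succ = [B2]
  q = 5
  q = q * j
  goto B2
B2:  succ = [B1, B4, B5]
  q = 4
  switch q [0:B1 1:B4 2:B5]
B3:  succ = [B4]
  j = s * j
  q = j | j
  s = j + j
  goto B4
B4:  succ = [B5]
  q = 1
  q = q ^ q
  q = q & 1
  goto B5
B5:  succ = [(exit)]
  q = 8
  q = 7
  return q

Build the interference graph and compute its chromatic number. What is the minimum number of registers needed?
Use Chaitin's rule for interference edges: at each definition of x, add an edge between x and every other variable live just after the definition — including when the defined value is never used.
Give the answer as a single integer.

Answer: 3

Analysis:
def/use:
  B0: {j,s,v} / ∅
  B1: {q} / {j}
  B2: {q} / ∅
  B3: {j,q,s} / {j,s}
  B4: {q} / ∅
  B5: {q} / ∅

Live sets:
  B0 li=∅ lo={j,s}
  B1 li={j} lo={j}
  B2 li={j} lo={j}
  B3 li={j,s} lo=∅
  B4 li=∅ lo=∅
  B5 li=∅ lo=∅

Interference:
  j — {q,s,v}
  q — {j}
  s — {j,v}
  v — {j,s}

Registers:
  lower bound: {j,s,v} mutually conflict ⇒ χ ≥ 3
  assign j→R0 q→R1 s→R1 v→R2 — no edge inside a register ⇒ χ ≤ 3
  χ = 3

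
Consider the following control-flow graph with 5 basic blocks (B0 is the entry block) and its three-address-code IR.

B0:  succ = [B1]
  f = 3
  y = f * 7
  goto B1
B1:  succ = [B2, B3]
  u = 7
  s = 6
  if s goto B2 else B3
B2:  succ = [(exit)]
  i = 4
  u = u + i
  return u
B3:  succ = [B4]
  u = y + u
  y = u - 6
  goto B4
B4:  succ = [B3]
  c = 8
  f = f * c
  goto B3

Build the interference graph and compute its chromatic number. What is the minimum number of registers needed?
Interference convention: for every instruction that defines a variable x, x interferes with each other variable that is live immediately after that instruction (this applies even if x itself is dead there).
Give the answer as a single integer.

Block summaries:
  B0 def {f,y} use ∅
  B1 def {s,u} use ∅
  B2 def {i,u} use {u}
  B3 def {u,y} use {u,y}
  B4 def {c,f} use {f}

Backward fixpoint:
  B0 li=∅ lo={f,y}
  B1 li={f,y} lo={f,u,y}
  B2 li={u} lo=∅
  B3 li={f,u,y} lo={f,u,y}
  B4 li={f,u,y} lo={f,u,y}

Conflict graph:
  c: {f,u,y}
  f: {c,s,u,y}
  i: {u}
  s: {f,u,y}
  u: {c,f,i,s,y}
  y: {c,f,s,u}

Colouring:
  lower bound: {c,f,u,y} mutually conflict ⇒ χ ≥ 4
  assign c→c3 f→c1 i→c1 s→c3 u→c0 y→c2 — no edge inside a register ⇒ χ ≤ 4
  χ = 4

Answer: 4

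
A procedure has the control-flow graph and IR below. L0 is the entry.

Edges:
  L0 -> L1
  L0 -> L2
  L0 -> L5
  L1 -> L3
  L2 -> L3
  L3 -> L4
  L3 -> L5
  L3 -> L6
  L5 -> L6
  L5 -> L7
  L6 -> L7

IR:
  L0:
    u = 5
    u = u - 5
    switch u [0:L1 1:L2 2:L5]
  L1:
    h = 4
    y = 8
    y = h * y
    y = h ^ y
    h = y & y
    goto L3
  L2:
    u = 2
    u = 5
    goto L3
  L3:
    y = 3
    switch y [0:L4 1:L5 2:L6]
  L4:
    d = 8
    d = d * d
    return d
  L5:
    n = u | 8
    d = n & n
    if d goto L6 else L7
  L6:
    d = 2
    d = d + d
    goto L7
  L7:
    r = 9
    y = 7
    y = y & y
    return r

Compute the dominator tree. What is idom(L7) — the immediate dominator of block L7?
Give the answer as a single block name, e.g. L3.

Answer: L0

Working:
idom tree: L1←L0 L2←L0 L3←L0 L4←L3 L5←L0 L6←L0 L7←L0
Join-block Dom:
  L3: preds {L1,L2}: {L0,L1} ∩ {L0,L2} = {L0}; idom=L0
  L5: preds {L0,L3}: {L0} ∩ {L0,L3} = {L0}; idom=L0
  L6: preds {L3,L5}: {L0,L3} ∩ {L0,L5} = {L0}; idom=L0
  L7: preds {L5,L6}: {L0,L5} ∩ {L0,L6} = {L0}; idom=L0

idom(L7) = L0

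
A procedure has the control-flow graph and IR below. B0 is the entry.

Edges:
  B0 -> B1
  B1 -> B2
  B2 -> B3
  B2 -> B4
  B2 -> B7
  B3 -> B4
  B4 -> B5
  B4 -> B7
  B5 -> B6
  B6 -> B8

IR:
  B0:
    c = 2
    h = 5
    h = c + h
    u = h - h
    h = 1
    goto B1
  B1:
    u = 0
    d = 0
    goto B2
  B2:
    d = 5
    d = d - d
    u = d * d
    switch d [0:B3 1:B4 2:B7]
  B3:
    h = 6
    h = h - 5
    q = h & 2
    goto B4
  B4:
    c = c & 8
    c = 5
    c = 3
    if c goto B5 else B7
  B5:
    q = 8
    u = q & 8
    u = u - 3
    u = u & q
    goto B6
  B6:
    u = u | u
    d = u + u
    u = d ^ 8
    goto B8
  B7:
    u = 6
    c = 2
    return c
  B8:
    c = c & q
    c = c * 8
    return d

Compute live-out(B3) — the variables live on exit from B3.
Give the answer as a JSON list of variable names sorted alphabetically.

Answer: ["c"]

Derivation:
Block summaries:
  B0: {c,h,u} / ∅
  B1: {d,u} / ∅
  B2: {d,u} / ∅
  B3: {h,q} / ∅
  B4: {c} / {c}
  B5: {q,u} / ∅
  B6: {d,u} / {u}
  B7: {c,u} / ∅
  B8: {c} / {c,d,q}

Liveness:
  B0: in=∅ out={c}
  B1: in={c} out={c}
  B2: in={c} out={c}
  B3: in={c} out={c}
  B4: in={c} out={c}
  B5: in={c} out={c,q,u}
  B6: in={c,q,u} out={c,d,q}
  B7: in=∅ out=∅
  B8: in={c,d,q} out=∅

live-out(B3) = ["c"]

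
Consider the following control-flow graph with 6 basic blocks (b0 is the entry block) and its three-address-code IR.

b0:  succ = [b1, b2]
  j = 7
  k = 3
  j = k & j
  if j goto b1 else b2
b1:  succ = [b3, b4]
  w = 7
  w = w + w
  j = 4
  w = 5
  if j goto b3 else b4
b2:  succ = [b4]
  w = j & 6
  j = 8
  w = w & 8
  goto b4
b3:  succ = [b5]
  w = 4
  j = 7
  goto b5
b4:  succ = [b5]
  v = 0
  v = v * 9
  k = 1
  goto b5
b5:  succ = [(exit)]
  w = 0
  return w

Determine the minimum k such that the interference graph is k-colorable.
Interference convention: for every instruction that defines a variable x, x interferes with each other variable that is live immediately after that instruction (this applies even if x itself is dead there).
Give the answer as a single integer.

Block summaries:
  b0: {j,k} / ∅
  b1: {j,w} / ∅
  b2: {j,w} / {j}
  b3: {j,w} / ∅
  b4: {k,v} / ∅
  b5: {w} / ∅

Live sets:
  b0: in=∅ out={j}
  b1: in=∅ out=∅
  b2: in={j} out=∅
  b3: in=∅ out=∅
  b4: in=∅ out=∅
  b5: in=∅ out=∅

Conflict graph:
  j: {k,w}
  k: {j}
  v: ∅
  w: {j}

Colouring:
  {j,k} pairwise interfere (2-clique) ⇒ χ ≥ 2
  assign j→R0 k→R1 v→R0 w→R1 — no edge inside a register ⇒ χ ≤ 2
  χ = 2

Answer: 2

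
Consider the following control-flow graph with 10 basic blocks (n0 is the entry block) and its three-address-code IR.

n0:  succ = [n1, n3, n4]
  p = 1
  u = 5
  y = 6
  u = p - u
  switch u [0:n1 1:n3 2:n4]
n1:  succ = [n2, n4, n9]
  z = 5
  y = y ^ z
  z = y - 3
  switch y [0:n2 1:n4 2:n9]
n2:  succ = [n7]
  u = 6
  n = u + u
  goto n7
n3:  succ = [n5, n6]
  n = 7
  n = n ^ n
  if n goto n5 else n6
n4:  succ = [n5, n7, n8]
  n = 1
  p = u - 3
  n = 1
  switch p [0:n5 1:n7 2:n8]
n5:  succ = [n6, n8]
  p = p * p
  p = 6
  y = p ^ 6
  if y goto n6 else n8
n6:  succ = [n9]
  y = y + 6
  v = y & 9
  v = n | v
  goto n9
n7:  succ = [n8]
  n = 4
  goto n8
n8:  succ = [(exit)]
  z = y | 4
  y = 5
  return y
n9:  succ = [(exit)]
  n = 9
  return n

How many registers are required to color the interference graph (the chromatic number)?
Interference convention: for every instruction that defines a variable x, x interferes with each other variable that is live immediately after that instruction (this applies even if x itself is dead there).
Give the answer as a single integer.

Block summaries:
  n0 def {p,u,y} use ∅
  n1 def {y,z} use {y}
  n2 def {n,u} use ∅
  n3 def {n} use ∅
  n4 def {n,p} use {u}
  n5 def {p,y} use {p}
  n6 def {v,y} use {n,y}
  n7 def {n} use ∅
  n8 def {y,z} use {y}
  n9 def {n} use ∅

Liveness:
  n0 li=∅ lo={p,u,y}
  n1 li={u,y} lo={u,y}
  n2 li={y} lo={y}
  n3 li={p,y} lo={n,p,y}
  n4 li={u,y} lo={n,p,y}
  n5 li={n,p} lo={n,y}
  n6 li={n,y} lo=∅
  n7 li={y} lo={y}
  n8 li={y} lo=∅
  n9 li=∅ lo=∅

Conflict graph:
  n: {p,u,v,y}
  p: {n,u,y}
  u: {n,p,y,z}
  v: {n}
  y: {n,p,u,z}
  z: {u,y}

Chromatic number:
  lower bound: {n,p,u,y} mutually conflict ⇒ χ ≥ 4
  assign n→R0 p→R3 u→R1 v→R1 y→R2 z→R0 — no edge inside a register ⇒ χ ≤ 4
  χ = 4

Answer: 4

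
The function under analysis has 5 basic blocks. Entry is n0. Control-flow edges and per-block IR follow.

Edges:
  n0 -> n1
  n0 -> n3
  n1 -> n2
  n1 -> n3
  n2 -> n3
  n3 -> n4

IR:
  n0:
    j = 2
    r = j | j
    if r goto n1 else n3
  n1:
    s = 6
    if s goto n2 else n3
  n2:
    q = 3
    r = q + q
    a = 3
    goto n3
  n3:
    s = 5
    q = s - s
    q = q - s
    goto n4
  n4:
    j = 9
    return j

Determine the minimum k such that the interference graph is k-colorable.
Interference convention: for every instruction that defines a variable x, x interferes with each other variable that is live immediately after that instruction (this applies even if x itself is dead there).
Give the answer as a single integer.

Answer: 2

Analysis:
def/use:
  n0: {j,r} / ∅
  n1: {s} / ∅
  n2: {a,q,r} / ∅
  n3: {q,s} / ∅
  n4: {j} / ∅

Backward fixpoint:
  n0: in=∅ out=∅
  n1: in=∅ out=∅
  n2: in=∅ out=∅
  n3: in=∅ out=∅
  n4: in=∅ out=∅

Conflict graph:
  a — ∅
  j — ∅
  q — {s}
  r — ∅
  s — {q}

Colouring:
  clique {q,s} ⇒ need ≥ 2
  assign a→c0 j→c0 q→c0 r→c0 s→c1 — no edge inside a register ⇒ χ ≤ 2
  χ = 2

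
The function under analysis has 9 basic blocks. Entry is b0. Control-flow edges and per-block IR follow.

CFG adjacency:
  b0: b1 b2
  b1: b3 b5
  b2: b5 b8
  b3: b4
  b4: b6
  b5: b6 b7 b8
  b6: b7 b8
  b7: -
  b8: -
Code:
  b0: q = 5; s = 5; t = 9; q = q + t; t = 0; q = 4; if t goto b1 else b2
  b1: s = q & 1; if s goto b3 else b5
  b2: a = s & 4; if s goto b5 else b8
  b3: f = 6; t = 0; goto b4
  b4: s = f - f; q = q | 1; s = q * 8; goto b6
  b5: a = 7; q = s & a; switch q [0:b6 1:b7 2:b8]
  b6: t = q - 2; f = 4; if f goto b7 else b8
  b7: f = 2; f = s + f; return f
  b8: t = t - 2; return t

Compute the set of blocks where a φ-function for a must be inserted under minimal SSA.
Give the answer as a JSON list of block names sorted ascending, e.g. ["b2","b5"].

idom tree: b1←b0 b2←b0 b3←b1 b4←b3 b5←b0 b6←b0 b7←b0 b8←b0
Join-block Dom:
  b5: preds {b1,b2}: {b0,b1} ∩ {b0,b2} = {b0}; idom=b0
  b6: preds {b4,b5}: {b0,b1,b3,b4} ∩ {b0,b5} = {b0}; idom=b0
  b7: preds {b5,b6}: {b0,b5} ∩ {b0,b6} = {b0}; idom=b0
  b8: preds {b2,b5,b6}: {b0,b2} ∩ {b0,b5} ∩ {b0,b6} = {b0}; idom=b0

DF derivation:
  b5←b1: walk b1 to b0
  b5←b2: walk b2 to b0
  b6←b4: walk b4→b3→b1 to b0
  b6←b5: walk b5 to b0
  b7←b5: walk b5 to b0
  b7←b6: walk b6 to b0
  b8←b2: walk b2 to b0
  b8←b5: walk b5 to b0
  b8←b6: walk b6 to b0
  b0 → ∅
  b1 → {b5,b6}
  b2 → {b5,b8}
  b3 → {b6}
  b4 → {b6}
  b5 → {b6,b7,b8}
  b6 → {b7,b8}
  b7 → ∅
  b8 → ∅

φ for a: defs {b2,b5}
  DF⁺ = {b5,b6,b7,b8}

Answer: ["b5", "b6", "b7", "b8"]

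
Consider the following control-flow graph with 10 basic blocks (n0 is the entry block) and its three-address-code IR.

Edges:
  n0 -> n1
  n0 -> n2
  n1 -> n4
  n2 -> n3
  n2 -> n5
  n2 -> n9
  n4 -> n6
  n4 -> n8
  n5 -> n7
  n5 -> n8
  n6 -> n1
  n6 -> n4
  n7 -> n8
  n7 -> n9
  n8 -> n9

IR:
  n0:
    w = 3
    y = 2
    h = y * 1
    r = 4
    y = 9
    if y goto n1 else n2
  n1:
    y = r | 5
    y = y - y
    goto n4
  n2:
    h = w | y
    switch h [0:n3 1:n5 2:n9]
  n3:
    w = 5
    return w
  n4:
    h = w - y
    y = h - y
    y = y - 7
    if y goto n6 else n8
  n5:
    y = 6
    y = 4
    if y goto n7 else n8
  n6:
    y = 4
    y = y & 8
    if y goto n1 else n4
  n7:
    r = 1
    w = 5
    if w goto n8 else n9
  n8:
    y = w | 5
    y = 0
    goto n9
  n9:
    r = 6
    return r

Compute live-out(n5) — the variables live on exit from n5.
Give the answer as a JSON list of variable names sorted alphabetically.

Answer: ["w"]

Derivation:
def/use:
  n0 def {h,r,w,y} use ∅
  n1 def {y} use {r}
  n2 def {h} use {w,y}
  n3 def {w} use ∅
  n4 def {h,y} use {w,y}
  n5 def {y} use ∅
  n6 def {y} use ∅
  n7 def {r,w} use ∅
  n8 def {y} use {w}
  n9 def {r} use ∅

Liveness:
  live n0: ∅→{r,w,y}
  live n1: {r,w}→{r,w,y}
  live n2: {w,y}→{w}
  live n3: ∅→∅
  live n4: {r,w,y}→{r,w}
  live n5: {w}→{w}
  live n6: {r,w}→{r,w,y}
  live n7: ∅→{w}
  live n8: {w}→∅
  live n9: ∅→∅

live-out(n5) = ["w"]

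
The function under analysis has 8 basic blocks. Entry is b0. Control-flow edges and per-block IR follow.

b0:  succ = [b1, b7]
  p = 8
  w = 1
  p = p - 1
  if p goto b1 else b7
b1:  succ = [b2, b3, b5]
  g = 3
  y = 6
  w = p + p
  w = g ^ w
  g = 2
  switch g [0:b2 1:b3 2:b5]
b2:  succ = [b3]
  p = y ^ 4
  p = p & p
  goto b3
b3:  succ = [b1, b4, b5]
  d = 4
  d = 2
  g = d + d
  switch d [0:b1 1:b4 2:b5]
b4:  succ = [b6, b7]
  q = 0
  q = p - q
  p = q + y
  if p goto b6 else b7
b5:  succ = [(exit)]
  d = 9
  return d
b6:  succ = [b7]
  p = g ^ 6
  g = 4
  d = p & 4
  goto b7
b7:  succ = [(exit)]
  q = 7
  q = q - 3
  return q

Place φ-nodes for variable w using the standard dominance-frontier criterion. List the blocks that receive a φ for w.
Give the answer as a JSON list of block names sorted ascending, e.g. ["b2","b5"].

Answer: ["b1", "b7"]

Analysis:
idom tree: b1←b0 b2←b1 b3←b1 b4←b3 b5←b1 b6←b4 b7←b0
Dom at joins:
  b1: preds {b0,b3}: {b0} ∩ {b0,b1,b3} = {b0}; idom=b0
  b3: preds {b1,b2}: {b0,b1} ∩ {b0,b1,b2} = {b0,b1}; idom=b1
  b5: preds {b1,b3}: {b0,b1} ∩ {b0,b1,b3} = {b0,b1}; idom=b1
  b7: preds {b0,b4,b6}: {b0} ∩ {b0,b1,b3,b4} ∩ {b0,b1,b3,b4,b6} = {b0}; idom=b0

Frontier:
  join b1 pred b0: · stop@b0
  join b1 pred b3: b3→b1 stop@b0
  join b3 pred b1: · stop@b1
  join b3 pred b2: b2 stop@b1
  join b5 pred b1: · stop@b1
  join b5 pred b3: b3 stop@b1
  join b7 pred b0: · stop@b0
  join b7 pred b4: b4→b3→b1 stop@b0
  join b7 pred b6: b6→b4→b3→b1 stop@b0
  DF(b0)=∅
  DF(b1)={b1,b7}
  DF(b2)={b3}
  DF(b3)={b1,b5,b7}
  DF(b4)={b7}
  DF(b5)=∅
  DF(b6)={b7}
  DF(b7)=∅

φ for w: defs {b0,b1}
  DF⁺ = {b1,b7}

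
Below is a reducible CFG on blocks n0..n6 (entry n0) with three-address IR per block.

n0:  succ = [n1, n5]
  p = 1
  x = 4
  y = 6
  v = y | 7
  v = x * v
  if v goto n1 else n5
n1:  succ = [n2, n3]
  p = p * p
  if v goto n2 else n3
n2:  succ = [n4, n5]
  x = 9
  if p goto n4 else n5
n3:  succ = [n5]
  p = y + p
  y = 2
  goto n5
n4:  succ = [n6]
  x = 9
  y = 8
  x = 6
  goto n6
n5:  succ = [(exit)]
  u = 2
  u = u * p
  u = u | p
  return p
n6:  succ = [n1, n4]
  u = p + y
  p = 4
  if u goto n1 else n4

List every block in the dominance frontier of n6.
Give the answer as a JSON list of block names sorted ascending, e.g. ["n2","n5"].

idom tree: n1←n0 n2←n1 n3←n1 n4←n2 n5←n0 n6←n4
Dom∩ at merges:
  n1: preds {n0,n6}: {n0} ∩ {n0,n1,n2,n4,n6} = {n0}; idom=n0
  n4: preds {n2,n6}: {n0,n1,n2} ∩ {n0,n1,n2,n4,n6} = {n0,n1,n2}; idom=n2
  n5: preds {n0,n2,n3}: {n0} ∩ {n0,n1,n2} ∩ {n0,n1,n3} = {n0}; idom=n0

DF derivation:
  join n1 pred n0: · stop@n0
  join n1 pred n6: n6→n4→n2→n1 stop@n0
  join n4 pred n2: · stop@n2
  join n4 pred n6: n6→n4 stop@n2
  join n5 pred n0: · stop@n0
  join n5 pred n2: n2→n1 stop@n0
  join n5 pred n3: n3→n1 stop@n0
  n0 → ∅
  n1 → {n1,n5}
  n2 → {n1,n5}
  n3 → {n5}
  n4 → {n1,n4}
  n5 → ∅
  n6 → {n1,n4}

DF(n6) = ["n1", "n4"]

Answer: ["n1", "n4"]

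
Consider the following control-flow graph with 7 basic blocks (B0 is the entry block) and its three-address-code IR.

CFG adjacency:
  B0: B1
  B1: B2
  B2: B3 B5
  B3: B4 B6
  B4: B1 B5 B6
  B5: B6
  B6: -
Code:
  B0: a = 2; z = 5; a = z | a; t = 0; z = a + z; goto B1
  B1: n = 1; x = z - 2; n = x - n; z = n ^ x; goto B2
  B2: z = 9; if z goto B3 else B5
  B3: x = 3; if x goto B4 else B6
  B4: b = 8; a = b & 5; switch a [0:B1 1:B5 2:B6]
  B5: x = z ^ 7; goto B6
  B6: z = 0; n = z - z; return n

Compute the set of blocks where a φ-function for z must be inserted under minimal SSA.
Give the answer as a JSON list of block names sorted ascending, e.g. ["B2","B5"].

Answer: ["B1"]

Working:
idom tree: B1←B0 B2←B1 B3←B2 B4←B3 B5←B2 B6←B2
Join-block Dom:
  B1: preds {B0,B4}: {B0} ∩ {B0,B1,B2,B3,B4} = {B0}; idom=B0
  B5: preds {B2,B4}: {B0,B1,B2} ∩ {B0,B1,B2,B3,B4} = {B0,B1,B2}; idom=B2
  B6: preds {B3,B4,B5}: {B0,B1,B2,B3} ∩ {B0,B1,B2,B3,B4} ∩ {B0,B1,B2,B5} = {B0,B1,B2}; idom=B2

DF derivation:
  B1←B0: walk · to B0
  B1←B4: walk B4→B3→B2→B1 to B0
  B5←B2: walk · to B2
  B5←B4: walk B4→B3 to B2
  B6←B3: walk B3 to B2
  B6←B4: walk B4→B3 to B2
  B6←B5: walk B5 to B2
  B0: DF=∅
  B1: DF={B1}
  B2: DF={B1}
  B3: DF={B1,B5,B6}
  B4: DF={B1,B5,B6}
  B5: DF={B6}
  B6: DF=∅

φ for z: defs {B0,B1,B2,B6}
  DF⁺ = {B1}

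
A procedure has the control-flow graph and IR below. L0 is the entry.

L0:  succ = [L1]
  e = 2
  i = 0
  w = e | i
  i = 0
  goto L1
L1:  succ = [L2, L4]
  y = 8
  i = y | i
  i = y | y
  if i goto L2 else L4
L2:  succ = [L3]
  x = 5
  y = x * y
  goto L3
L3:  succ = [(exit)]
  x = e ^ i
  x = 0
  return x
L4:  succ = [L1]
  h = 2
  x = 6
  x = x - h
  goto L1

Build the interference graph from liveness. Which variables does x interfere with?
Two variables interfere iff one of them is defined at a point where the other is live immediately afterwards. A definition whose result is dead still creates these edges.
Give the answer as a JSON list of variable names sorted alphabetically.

Block summaries:
  L0 def {e,i,w} use ∅
  L1 def {i,y} use {i}
  L2 def {x,y} use {y}
  L3 def {x} use {e,i}
  L4 def {h,x} use ∅

Live sets:
  L0 li=∅ lo={e,i}
  L1 li={e,i} lo={e,i,y}
  L2 li={e,i,y} lo={e,i}
  L3 li={e,i} lo=∅
  L4 li={e,i} lo={e,i}

Interfere edges:
  e — {h,i,w,x,y}
  h — {e,i,x}
  i — {e,h,x,y}
  w — {e}
  x — {e,h,i,y}
  y — {e,i,x}

N(x) = ["e", "h", "i", "y"]

Answer: ["e", "h", "i", "y"]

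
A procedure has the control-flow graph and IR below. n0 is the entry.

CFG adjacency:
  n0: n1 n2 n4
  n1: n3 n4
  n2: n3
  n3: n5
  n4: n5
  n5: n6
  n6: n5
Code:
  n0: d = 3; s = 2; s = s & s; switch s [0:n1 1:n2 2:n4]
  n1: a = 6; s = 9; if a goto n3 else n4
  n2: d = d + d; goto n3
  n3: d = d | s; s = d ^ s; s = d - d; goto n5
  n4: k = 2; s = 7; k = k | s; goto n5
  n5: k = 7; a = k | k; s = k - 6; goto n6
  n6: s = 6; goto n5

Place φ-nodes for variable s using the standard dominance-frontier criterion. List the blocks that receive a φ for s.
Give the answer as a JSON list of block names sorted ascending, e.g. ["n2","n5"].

idom tree: n1←n0 n2←n0 n3←n0 n4←n0 n5←n0 n6←n5
Dom at joins:
  n3: preds {n1,n2}: {n0,n1} ∩ {n0,n2} = {n0}; idom=n0
  n4: preds {n0,n1}: {n0} ∩ {n0,n1} = {n0}; idom=n0
  n5: preds {n3,n4,n6}: {n0,n3} ∩ {n0,n4} ∩ {n0,n5,n6} = {n0}; idom=n0

Frontier:
  n3←n1: walk n1 to n0
  n3←n2: walk n2 to n0
  n4←n0: walk · to n0
  n4←n1: walk n1 to n0
  n5←n3: walk n3 to n0
  n5←n4: walk n4 to n0
  n5←n6: walk n6→n5 to n0
  n0 → ∅
  n1 → {n3,n4}
  n2 → {n3}
  n3 → {n5}
  n4 → {n5}
  n5 → {n5}
  n6 → {n5}

φ for s: defs {n0,n1,n3,n4,n5,n6}
  DF⁺ = {n3,n4,n5}

Answer: ["n3", "n4", "n5"]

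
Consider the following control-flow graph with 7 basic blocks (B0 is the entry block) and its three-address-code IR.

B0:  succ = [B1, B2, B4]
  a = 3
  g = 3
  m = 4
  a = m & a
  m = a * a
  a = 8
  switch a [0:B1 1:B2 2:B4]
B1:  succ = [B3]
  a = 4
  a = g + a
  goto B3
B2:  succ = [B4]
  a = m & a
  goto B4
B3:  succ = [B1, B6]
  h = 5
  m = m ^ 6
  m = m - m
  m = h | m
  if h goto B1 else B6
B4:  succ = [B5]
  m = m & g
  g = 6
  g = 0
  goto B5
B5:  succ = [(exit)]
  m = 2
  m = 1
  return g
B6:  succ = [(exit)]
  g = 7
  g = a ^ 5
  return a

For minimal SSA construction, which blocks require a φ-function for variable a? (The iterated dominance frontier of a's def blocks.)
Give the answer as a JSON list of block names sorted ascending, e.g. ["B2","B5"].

idom tree: B1←B0 B2←B0 B3←B1 B4←B0 B5←B4 B6←B3
Dom∩ at merges:
  B1: preds {B0,B3}: {B0} ∩ {B0,B1,B3} = {B0}; idom=B0
  B4: preds {B0,B2}: {B0} ∩ {B0,B2} = {B0}; idom=B0

Frontier:
  B1←B0: walk · to B0
  B1←B3: walk B3→B1 to B0
  B4←B0: walk · to B0
  B4←B2: walk B2 to B0
  DF(B0)=∅
  DF(B1)={B1}
  DF(B2)={B4}
  DF(B3)={B1}
  DF(B4)=∅
  DF(B5)=∅
  DF(B6)=∅

φ for a: defs {B0,B1,B2}
  DF⁺ = {B1,B4}

Answer: ["B1", "B4"]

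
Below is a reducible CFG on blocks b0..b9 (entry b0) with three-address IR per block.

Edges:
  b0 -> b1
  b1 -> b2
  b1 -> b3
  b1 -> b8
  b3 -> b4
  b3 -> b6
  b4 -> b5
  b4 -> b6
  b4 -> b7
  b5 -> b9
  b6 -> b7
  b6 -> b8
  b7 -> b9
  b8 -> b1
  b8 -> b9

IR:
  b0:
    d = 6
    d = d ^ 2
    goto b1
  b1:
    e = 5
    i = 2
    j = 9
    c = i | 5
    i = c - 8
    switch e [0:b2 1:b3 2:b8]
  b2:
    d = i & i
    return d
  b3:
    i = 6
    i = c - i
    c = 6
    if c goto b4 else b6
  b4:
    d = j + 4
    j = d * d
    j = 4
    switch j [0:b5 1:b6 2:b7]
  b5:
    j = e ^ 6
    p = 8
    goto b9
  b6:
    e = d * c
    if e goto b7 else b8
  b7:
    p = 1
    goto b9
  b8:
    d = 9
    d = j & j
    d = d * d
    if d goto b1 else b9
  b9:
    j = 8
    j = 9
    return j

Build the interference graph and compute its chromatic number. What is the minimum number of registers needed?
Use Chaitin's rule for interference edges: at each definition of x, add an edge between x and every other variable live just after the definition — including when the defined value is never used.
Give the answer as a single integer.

Block summaries:
  b0: def={d} ue=∅
  b1: def={c,e,i,j} ue=∅
  b2: def={d} ue={i}
  b3: def={c,i} ue={c}
  b4: def={d,j} ue={j}
  b5: def={j,p} ue={e}
  b6: def={e} ue={c,d}
  b7: def={p} ue=∅
  b8: def={d} ue={j}
  b9: def={j} ue=∅

Liveness:
  live b0: ∅→{d}
  live b1: {d}→{c,d,e,i,j}
  live b2: {i}→∅
  live b3: {c,d,e,j}→{c,d,e,j}
  live b4: {c,e,j}→{c,d,e,j}
  live b5: {e}→∅
  live b6: {c,d,j}→{j}
  live b7: ∅→∅
  live b8: {j}→{d}
  live b9: ∅→∅

Interfere edges:
  c↔{d,e,i,j}
  d↔{c,e,i,j}
  e↔{c,d,i,j}
  i↔{c,d,e,j}
  j↔{c,d,e,i}
  p↔∅

Colouring:
  lower bound: {c,d,e,i,j} mutually conflict ⇒ χ ≥ 5
  5-colouring: R0={c,p}  R1={d}  R2={e}  R3={i}  R4={j}
  χ = 5

Answer: 5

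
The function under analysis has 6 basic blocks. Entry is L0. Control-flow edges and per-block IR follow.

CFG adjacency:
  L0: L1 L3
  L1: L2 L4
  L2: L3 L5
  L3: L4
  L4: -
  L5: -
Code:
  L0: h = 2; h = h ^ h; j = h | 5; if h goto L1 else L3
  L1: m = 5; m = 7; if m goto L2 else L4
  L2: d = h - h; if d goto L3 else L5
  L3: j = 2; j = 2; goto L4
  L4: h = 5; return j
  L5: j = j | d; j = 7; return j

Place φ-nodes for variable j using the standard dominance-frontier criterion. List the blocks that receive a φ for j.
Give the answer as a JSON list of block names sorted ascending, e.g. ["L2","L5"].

idom tree: L1←L0 L2←L1 L3←L0 L4←L0 L5←L2
Dom∩ at merges:
  L3: preds {L0,L2}: {L0} ∩ {L0,L1,L2} = {L0}; idom=L0
  L4: preds {L1,L3}: {L0,L1} ∩ {L0,L3} = {L0}; idom=L0

DF walk-up:
  L3←L0: walk · to L0
  L3←L2: walk L2→L1 to L0
  L4←L1: walk L1 to L0
  L4←L3: walk L3 to L0
  L0: DF=∅
  L1: DF={L3,L4}
  L2: DF={L3}
  L3: DF={L4}
  L4: DF=∅
  L5: DF=∅

φ for j: defs {L0,L3,L5}
  DF⁺ = {L4}

Answer: ["L4"]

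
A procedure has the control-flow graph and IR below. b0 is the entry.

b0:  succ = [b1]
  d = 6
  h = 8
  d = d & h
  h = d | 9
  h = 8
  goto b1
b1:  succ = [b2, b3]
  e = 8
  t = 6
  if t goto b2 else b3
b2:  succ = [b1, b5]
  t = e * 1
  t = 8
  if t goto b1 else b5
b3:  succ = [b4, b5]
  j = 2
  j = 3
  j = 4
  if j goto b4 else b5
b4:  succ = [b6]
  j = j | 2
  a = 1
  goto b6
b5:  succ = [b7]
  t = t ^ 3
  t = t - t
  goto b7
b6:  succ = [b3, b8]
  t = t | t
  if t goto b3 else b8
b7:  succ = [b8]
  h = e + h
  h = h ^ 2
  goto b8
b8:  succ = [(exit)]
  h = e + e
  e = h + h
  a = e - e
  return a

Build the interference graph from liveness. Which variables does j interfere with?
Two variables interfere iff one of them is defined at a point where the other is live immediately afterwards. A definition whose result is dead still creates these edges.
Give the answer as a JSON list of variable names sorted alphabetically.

Answer: ["e", "h", "t"]

Derivation:
Per-block:
  b0: {d,h} / ∅
  b1: {e,t} / ∅
  b2: {t} / {e}
  b3: {j} / ∅
  b4: {a,j} / {j}
  b5: {t} / {t}
  b6: {t} / {t}
  b7: {h} / {e,h}
  b8: {a,e,h} / {e}

Liveness:
  b0 li=∅ lo={h}
  b1 li={h} lo={e,h,t}
  b2 li={e,h} lo={e,h,t}
  b3 li={e,h,t} lo={e,h,j,t}
  b4 li={e,h,j,t} lo={e,h,t}
  b5 li={e,h,t} lo={e,h}
  b6 li={e,h,t} lo={e,h,t}
  b7 li={e,h} lo={e}
  b8 li={e} lo=∅

Interfere edges:
  a: {e,h,t}
  d: {h}
  e: {a,h,j,t}
  h: {a,d,e,j,t}
  j: {e,h,t}
  t: {a,e,h,j}

N(j) = ["e", "h", "t"]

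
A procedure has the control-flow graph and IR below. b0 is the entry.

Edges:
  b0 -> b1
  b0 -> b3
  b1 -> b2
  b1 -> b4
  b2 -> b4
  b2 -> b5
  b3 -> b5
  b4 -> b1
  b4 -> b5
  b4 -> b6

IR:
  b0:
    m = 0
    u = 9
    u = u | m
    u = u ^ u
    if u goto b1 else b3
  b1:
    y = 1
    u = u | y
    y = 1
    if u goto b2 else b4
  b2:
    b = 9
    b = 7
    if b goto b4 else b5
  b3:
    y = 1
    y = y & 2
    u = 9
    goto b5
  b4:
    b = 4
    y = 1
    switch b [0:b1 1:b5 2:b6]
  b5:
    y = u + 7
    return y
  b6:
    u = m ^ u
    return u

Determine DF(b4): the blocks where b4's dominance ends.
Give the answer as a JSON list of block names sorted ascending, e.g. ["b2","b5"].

Answer: ["b1", "b5"]

Derivation:
idom tree: b1←b0 b2←b1 b3←b0 b4←b1 b5←b0 b6←b4
Dom∩ at merges:
  b1: preds {b0,b4}: {b0} ∩ {b0,b1,b4} = {b0}; idom=b0
  b4: preds {b1,b2}: {b0,b1} ∩ {b0,b1,b2} = {b0,b1}; idom=b1
  b5: preds {b2,b3,b4}: {b0,b1,b2} ∩ {b0,b3} ∩ {b0,b1,b4} = {b0}; idom=b0

DF derivation:
  join b1 pred b0: · stop@b0
  join b1 pred b4: b4→b1 stop@b0
  join b4 pred b1: · stop@b1
  join b4 pred b2: b2 stop@b1
  join b5 pred b2: b2→b1 stop@b0
  join b5 pred b3: b3 stop@b0
  join b5 pred b4: b4→b1 stop@b0
  b0 → ∅
  b1 → {b1,b5}
  b2 → {b4,b5}
  b3 → {b5}
  b4 → {b1,b5}
  b5 → ∅
  b6 → ∅

DF(b4) = ["b1", "b5"]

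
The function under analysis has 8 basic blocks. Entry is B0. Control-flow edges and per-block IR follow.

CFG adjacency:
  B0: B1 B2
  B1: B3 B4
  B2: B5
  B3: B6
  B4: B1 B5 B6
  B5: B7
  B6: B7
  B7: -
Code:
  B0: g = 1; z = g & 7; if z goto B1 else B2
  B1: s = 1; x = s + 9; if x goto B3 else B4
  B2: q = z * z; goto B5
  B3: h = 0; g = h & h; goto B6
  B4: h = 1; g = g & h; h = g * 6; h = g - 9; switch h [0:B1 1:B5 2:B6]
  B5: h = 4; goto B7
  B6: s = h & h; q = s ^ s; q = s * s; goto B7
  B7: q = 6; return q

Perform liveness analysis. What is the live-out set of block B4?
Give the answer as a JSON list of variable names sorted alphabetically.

Answer: ["g", "h"]

Derivation:
Block summaries:
  B0: {g,z} / ∅
  B1: {s,x} / ∅
  B2: {q} / {z}
  B3: {g,h} / ∅
  B4: {g,h} / {g}
  B5: {h} / ∅
  B6: {q,s} / {h}
  B7: {q} / ∅

Live sets:
  live B0: ∅→{g,z}
  live B1: {g}→{g}
  live B2: {z}→∅
  live B3: ∅→{h}
  live B4: {g}→{g,h}
  live B5: ∅→∅
  live B6: {h}→∅
  live B7: ∅→∅

live-out(B4) = ["g", "h"]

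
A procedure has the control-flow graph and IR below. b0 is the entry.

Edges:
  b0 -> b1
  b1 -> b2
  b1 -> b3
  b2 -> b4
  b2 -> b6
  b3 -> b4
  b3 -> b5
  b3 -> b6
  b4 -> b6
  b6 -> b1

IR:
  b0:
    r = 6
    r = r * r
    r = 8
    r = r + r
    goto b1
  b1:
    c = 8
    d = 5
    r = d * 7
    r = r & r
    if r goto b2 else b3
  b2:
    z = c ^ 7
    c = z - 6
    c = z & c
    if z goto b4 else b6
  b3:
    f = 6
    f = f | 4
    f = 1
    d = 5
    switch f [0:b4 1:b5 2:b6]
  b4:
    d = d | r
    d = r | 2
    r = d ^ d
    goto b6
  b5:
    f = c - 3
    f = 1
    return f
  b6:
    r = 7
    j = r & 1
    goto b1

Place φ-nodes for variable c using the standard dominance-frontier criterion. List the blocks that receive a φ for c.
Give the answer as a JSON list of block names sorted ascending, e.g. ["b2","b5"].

idom tree: b1←b0 b2←b1 b3←b1 b4←b1 b5←b3 b6←b1
Join-block Dom:
  b1: preds {b0,b6}: {b0} ∩ {b0,b1,b6} = {b0}; idom=b0
  b4: preds {b2,b3}: {b0,b1,b2} ∩ {b0,b1,b3} = {b0,b1}; idom=b1
  b6: preds {b2,b3,b4}: {b0,b1,b2} ∩ {b0,b1,b3} ∩ {b0,b1,b4} = {b0,b1}; idom=b1

Frontier:
  b1←b0: walk · to b0
  b1←b6: walk b6→b1 to b0
  b4←b2: walk b2 to b1
  b4←b3: walk b3 to b1
  b6←b2: walk b2 to b1
  b6←b3: walk b3 to b1
  b6←b4: walk b4 to b1
  DF(b0)=∅
  DF(b1)={b1}
  DF(b2)={b4,b6}
  DF(b3)={b4,b6}
  DF(b4)={b6}
  DF(b5)=∅
  DF(b6)={b1}

φ for c: defs {b1,b2}
  DF⁺ = {b1,b4,b6}

Answer: ["b1", "b4", "b6"]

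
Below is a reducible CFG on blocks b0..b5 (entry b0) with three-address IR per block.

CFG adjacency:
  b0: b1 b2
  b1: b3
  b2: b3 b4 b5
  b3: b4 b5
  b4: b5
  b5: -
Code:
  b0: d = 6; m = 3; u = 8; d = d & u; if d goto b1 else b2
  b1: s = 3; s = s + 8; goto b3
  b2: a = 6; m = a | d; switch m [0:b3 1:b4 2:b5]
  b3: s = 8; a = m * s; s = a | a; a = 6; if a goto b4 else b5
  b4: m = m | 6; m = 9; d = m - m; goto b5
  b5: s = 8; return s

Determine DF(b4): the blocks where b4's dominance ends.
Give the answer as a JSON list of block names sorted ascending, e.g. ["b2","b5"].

idom tree: b1←b0 b2←b0 b3←b0 b4←b0 b5←b0
Join-block Dom:
  b3: preds {b1,b2}: {b0,b1} ∩ {b0,b2} = {b0}; idom=b0
  b4: preds {b2,b3}: {b0,b2} ∩ {b0,b3} = {b0}; idom=b0
  b5: preds {b2,b3,b4}: {b0,b2} ∩ {b0,b3} ∩ {b0,b4} = {b0}; idom=b0

DF walk-up:
  b3←b1: walk b1 to b0
  b3←b2: walk b2 to b0
  b4←b2: walk b2 to b0
  b4←b3: walk b3 to b0
  b5←b2: walk b2 to b0
  b5←b3: walk b3 to b0
  b5←b4: walk b4 to b0
  b0: DF=∅
  b1: DF={b3}
  b2: DF={b3,b4,b5}
  b3: DF={b4,b5}
  b4: DF={b5}
  b5: DF=∅

DF(b4) = ["b5"]

Answer: ["b5"]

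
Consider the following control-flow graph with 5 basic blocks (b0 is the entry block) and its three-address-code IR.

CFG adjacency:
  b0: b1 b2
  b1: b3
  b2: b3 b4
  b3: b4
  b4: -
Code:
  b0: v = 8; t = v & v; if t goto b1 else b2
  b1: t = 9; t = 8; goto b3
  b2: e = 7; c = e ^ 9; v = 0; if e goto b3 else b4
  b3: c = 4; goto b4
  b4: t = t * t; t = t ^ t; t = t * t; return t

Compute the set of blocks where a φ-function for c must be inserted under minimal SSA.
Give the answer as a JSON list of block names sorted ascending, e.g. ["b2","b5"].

idom tree: b1←b0 b2←b0 b3←b0 b4←b0
Dom∩ at merges:
  b3: preds {b1,b2}: {b0,b1} ∩ {b0,b2} = {b0}; idom=b0
  b4: preds {b2,b3}: {b0,b2} ∩ {b0,b3} = {b0}; idom=b0

DF walk-up:
  join b3 pred b1: b1 stop@b0
  join b3 pred b2: b2 stop@b0
  join b4 pred b2: b2 stop@b0
  join b4 pred b3: b3 stop@b0
  DF(b0)=∅
  DF(b1)={b3}
  DF(b2)={b3,b4}
  DF(b3)={b4}
  DF(b4)=∅

φ for c: defs {b2,b3}
  DF⁺ = {b3,b4}

Answer: ["b3", "b4"]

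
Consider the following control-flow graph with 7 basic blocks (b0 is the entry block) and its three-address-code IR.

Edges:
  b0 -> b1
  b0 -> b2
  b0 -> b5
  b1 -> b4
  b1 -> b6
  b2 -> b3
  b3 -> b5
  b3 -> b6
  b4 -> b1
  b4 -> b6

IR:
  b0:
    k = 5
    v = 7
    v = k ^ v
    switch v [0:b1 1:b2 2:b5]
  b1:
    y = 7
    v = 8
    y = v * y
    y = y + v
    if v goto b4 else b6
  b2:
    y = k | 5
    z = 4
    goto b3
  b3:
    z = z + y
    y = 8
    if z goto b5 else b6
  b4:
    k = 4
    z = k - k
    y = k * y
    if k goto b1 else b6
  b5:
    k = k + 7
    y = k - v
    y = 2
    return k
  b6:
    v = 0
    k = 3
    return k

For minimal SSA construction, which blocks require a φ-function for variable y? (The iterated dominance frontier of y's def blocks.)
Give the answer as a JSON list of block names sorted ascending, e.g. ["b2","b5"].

Answer: ["b1", "b5", "b6"]

Derivation:
idom tree: b1←b0 b2←b0 b3←b2 b4←b1 b5←b0 b6←b0
Dom∩ at merges:
  b1: preds {b0,b4}: {b0} ∩ {b0,b1,b4} = {b0}; idom=b0
  b5: preds {b0,b3}: {b0} ∩ {b0,b2,b3} = {b0}; idom=b0
  b6: preds {b1,b3,b4}: {b0,b1} ∩ {b0,b2,b3} ∩ {b0,b1,b4} = {b0}; idom=b0

DF derivation:
  join b1 pred b0: · stop@b0
  join b1 pred b4: b4→b1 stop@b0
  join b5 pred b0: · stop@b0
  join b5 pred b3: b3→b2 stop@b0
  join b6 pred b1: b1 stop@b0
  join b6 pred b3: b3→b2 stop@b0
  join b6 pred b4: b4→b1 stop@b0
  b0: DF=∅
  b1: DF={b1,b6}
  b2: DF={b5,b6}
  b3: DF={b5,b6}
  b4: DF={b1,b6}
  b5: DF=∅
  b6: DF=∅

φ for y: defs {b1,b2,b3,b4,b5}
  DF⁺ = {b1,b5,b6}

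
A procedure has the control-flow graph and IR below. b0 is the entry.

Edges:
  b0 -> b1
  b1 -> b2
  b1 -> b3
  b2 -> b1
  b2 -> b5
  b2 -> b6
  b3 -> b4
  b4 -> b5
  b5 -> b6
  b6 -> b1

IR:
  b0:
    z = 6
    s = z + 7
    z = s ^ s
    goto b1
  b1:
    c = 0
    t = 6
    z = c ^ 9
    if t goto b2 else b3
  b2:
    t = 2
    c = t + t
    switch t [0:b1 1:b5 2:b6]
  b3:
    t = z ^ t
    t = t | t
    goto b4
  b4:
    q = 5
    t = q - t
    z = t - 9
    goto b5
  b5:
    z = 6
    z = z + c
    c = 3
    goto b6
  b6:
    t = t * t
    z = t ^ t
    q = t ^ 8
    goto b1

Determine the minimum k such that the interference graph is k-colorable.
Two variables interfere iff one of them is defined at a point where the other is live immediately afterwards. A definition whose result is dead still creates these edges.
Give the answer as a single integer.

Answer: 3

Derivation:
Block summaries:
  b0: {s,z} / ∅
  b1: {c,t,z} / ∅
  b2: {c,t} / ∅
  b3: {t} / {t,z}
  b4: {q,t,z} / {t}
  b5: {c,z} / {c}
  b6: {q,t,z} / {t}

Live sets:
  b0 li=∅ lo=∅
  b1 li=∅ lo={c,t,z}
  b2 li=∅ lo={c,t}
  b3 li={c,t,z} lo={c,t}
  b4 li={c,t} lo={c,t}
  b5 li={c,t} lo={t}
  b6 li={t} lo=∅

Interfere edges:
  c↔{q,t,z}
  q↔{c,t}
  s↔∅
  t↔{c,q,z}
  z↔{c,t}

Registers:
  clique {c,q,t} ⇒ need ≥ 3
  3-colouring: c0={c,s}  c1={t}  c2={q,z}
  χ = 3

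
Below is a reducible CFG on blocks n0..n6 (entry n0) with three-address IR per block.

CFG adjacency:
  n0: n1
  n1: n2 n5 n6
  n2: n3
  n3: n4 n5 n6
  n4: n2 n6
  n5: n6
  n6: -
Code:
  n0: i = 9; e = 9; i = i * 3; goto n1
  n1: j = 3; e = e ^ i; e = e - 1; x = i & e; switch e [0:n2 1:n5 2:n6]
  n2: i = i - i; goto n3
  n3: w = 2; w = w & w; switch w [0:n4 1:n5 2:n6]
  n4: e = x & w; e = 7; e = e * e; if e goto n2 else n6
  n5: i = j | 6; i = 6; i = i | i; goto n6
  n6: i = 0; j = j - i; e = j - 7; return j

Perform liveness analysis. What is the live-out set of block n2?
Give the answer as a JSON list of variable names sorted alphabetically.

Per-block:
  n0: {e,i} / ∅
  n1: {e,j,x} / {e,i}
  n2: {i} / {i}
  n3: {w} / ∅
  n4: {e} / {w,x}
  n5: {i} / {j}
  n6: {e,i,j} / {j}

Backward fixpoint:
  n0 li=∅ lo={e,i}
  n1 li={e,i} lo={i,j,x}
  n2 li={i,j,x} lo={i,j,x}
  n3 li={i,j,x} lo={i,j,w,x}
  n4 li={i,j,w,x} lo={i,j,x}
  n5 li={j} lo={j}
  n6 li={j} lo=∅

live-out(n2) = ["i", "j", "x"]

Answer: ["i", "j", "x"]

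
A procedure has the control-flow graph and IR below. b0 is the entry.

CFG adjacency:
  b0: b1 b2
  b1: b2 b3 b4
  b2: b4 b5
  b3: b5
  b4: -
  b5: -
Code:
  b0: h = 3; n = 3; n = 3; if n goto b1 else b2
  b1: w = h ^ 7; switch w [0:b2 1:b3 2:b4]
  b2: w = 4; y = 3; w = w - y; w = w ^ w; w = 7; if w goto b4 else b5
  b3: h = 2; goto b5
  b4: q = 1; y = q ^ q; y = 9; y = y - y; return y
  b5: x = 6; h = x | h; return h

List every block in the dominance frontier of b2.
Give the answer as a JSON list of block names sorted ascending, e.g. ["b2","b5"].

Answer: ["b4", "b5"]

Working:
idom tree: b1←b0 b2←b0 b3←b1 b4←b0 b5←b0
Dom at joins:
  b2: preds {b0,b1}: {b0} ∩ {b0,b1} = {b0}; idom=b0
  b4: preds {b1,b2}: {b0,b1} ∩ {b0,b2} = {b0}; idom=b0
  b5: preds {b2,b3}: {b0,b2} ∩ {b0,b1,b3} = {b0}; idom=b0

DF walk-up:
  b2←b0: walk · to b0
  b2←b1: walk b1 to b0
  b4←b1: walk b1 to b0
  b4←b2: walk b2 to b0
  b5←b2: walk b2 to b0
  b5←b3: walk b3→b1 to b0
  DF(b0)=∅
  DF(b1)={b2,b4,b5}
  DF(b2)={b4,b5}
  DF(b3)={b5}
  DF(b4)=∅
  DF(b5)=∅

DF(b2) = ["b4", "b5"]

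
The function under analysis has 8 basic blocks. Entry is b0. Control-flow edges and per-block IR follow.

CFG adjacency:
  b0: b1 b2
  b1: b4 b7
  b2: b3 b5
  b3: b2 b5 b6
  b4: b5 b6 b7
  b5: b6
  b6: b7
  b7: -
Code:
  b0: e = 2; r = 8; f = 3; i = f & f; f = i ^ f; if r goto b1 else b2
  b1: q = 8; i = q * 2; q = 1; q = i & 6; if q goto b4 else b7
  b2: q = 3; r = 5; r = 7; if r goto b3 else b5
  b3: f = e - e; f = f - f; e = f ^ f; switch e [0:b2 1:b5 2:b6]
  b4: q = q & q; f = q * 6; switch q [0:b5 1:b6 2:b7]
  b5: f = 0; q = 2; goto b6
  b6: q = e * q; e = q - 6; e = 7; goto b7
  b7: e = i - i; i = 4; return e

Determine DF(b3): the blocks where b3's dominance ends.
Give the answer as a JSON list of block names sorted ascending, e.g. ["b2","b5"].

idom tree: b1←b0 b2←b0 b3←b2 b4←b1 b5←b0 b6←b0 b7←b0
Dom∩ at merges:
  b2: preds {b0,b3}: {b0} ∩ {b0,b2,b3} = {b0}; idom=b0
  b5: preds {b2,b3,b4}: {b0,b2} ∩ {b0,b2,b3} ∩ {b0,b1,b4} = {b0}; idom=b0
  b6: preds {b3,b4,b5}: {b0,b2,b3} ∩ {b0,b1,b4} ∩ {b0,b5} = {b0}; idom=b0
  b7: preds {b1,b4,b6}: {b0,b1} ∩ {b0,b1,b4} ∩ {b0,b6} = {b0}; idom=b0

Frontier:
  b2←b0: walk · to b0
  b2←b3: walk b3→b2 to b0
  b5←b2: walk b2 to b0
  b5←b3: walk b3→b2 to b0
  b5←b4: walk b4→b1 to b0
  b6←b3: walk b3→b2 to b0
  b6←b4: walk b4→b1 to b0
  b6←b5: walk b5 to b0
  b7←b1: walk b1 to b0
  b7←b4: walk b4→b1 to b0
  b7←b6: walk b6 to b0
  b0: DF=∅
  b1: DF={b5,b6,b7}
  b2: DF={b2,b5,b6}
  b3: DF={b2,b5,b6}
  b4: DF={b5,b6,b7}
  b5: DF={b6}
  b6: DF={b7}
  b7: DF=∅

DF(b3) = ["b2", "b5", "b6"]

Answer: ["b2", "b5", "b6"]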